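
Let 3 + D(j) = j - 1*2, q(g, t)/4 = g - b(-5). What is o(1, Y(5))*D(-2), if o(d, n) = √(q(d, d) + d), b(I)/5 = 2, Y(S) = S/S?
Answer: -7*I*√35 ≈ -41.413*I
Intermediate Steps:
Y(S) = 1
b(I) = 10 (b(I) = 5*2 = 10)
q(g, t) = -40 + 4*g (q(g, t) = 4*(g - 1*10) = 4*(g - 10) = 4*(-10 + g) = -40 + 4*g)
o(d, n) = √(-40 + 5*d) (o(d, n) = √((-40 + 4*d) + d) = √(-40 + 5*d))
D(j) = -5 + j (D(j) = -3 + (j - 1*2) = -3 + (j - 2) = -3 + (-2 + j) = -5 + j)
o(1, Y(5))*D(-2) = √(-40 + 5*1)*(-5 - 2) = √(-40 + 5)*(-7) = √(-35)*(-7) = (I*√35)*(-7) = -7*I*√35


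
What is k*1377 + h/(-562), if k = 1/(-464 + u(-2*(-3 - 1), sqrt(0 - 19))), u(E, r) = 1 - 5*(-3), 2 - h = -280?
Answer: -450105/125888 ≈ -3.5754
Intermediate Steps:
h = 282 (h = 2 - 1*(-280) = 2 + 280 = 282)
u(E, r) = 16 (u(E, r) = 1 + 15 = 16)
k = -1/448 (k = 1/(-464 + 16) = 1/(-448) = -1/448 ≈ -0.0022321)
k*1377 + h/(-562) = -1/448*1377 + 282/(-562) = -1377/448 + 282*(-1/562) = -1377/448 - 141/281 = -450105/125888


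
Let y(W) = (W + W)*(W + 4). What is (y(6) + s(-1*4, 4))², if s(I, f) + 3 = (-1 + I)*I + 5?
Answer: 20164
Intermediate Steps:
s(I, f) = 2 + I*(-1 + I) (s(I, f) = -3 + ((-1 + I)*I + 5) = -3 + (I*(-1 + I) + 5) = -3 + (5 + I*(-1 + I)) = 2 + I*(-1 + I))
y(W) = 2*W*(4 + W) (y(W) = (2*W)*(4 + W) = 2*W*(4 + W))
(y(6) + s(-1*4, 4))² = (2*6*(4 + 6) + (2 + (-1*4)² - (-1)*4))² = (2*6*10 + (2 + (-4)² - 1*(-4)))² = (120 + (2 + 16 + 4))² = (120 + 22)² = 142² = 20164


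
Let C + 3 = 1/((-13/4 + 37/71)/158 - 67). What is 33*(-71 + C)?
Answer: -7345060734/3007199 ≈ -2442.5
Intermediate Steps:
C = -9066469/3007199 (C = -3 + 1/((-13/4 + 37/71)/158 - 67) = -3 + 1/((-13*¼ + 37*(1/71))*(1/158) - 67) = -3 + 1/((-13/4 + 37/71)*(1/158) - 67) = -3 + 1/(-775/284*1/158 - 67) = -3 + 1/(-775/44872 - 67) = -3 + 1/(-3007199/44872) = -3 - 44872/3007199 = -9066469/3007199 ≈ -3.0149)
33*(-71 + C) = 33*(-71 - 9066469/3007199) = 33*(-222577598/3007199) = -7345060734/3007199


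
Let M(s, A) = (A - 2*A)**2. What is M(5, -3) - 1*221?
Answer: -212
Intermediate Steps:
M(s, A) = A**2 (M(s, A) = (-A)**2 = A**2)
M(5, -3) - 1*221 = (-3)**2 - 1*221 = 9 - 221 = -212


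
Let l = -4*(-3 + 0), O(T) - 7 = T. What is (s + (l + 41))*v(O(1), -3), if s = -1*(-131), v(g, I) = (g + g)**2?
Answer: 47104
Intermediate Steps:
O(T) = 7 + T
l = 12 (l = -4*(-3) = 12)
v(g, I) = 4*g**2 (v(g, I) = (2*g)**2 = 4*g**2)
s = 131
(s + (l + 41))*v(O(1), -3) = (131 + (12 + 41))*(4*(7 + 1)**2) = (131 + 53)*(4*8**2) = 184*(4*64) = 184*256 = 47104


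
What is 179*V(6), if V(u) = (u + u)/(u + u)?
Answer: 179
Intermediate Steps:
V(u) = 1 (V(u) = (2*u)/((2*u)) = (2*u)*(1/(2*u)) = 1)
179*V(6) = 179*1 = 179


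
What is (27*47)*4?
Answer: 5076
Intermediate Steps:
(27*47)*4 = 1269*4 = 5076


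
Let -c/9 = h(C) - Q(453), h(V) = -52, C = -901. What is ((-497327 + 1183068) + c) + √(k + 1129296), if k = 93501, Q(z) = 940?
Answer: 694669 + √1222797 ≈ 6.9578e+5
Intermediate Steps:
c = 8928 (c = -9*(-52 - 1*940) = -9*(-52 - 940) = -9*(-992) = 8928)
((-497327 + 1183068) + c) + √(k + 1129296) = ((-497327 + 1183068) + 8928) + √(93501 + 1129296) = (685741 + 8928) + √1222797 = 694669 + √1222797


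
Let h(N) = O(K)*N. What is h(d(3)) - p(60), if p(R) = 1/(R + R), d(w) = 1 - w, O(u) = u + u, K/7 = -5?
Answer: 16799/120 ≈ 139.99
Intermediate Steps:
K = -35 (K = 7*(-5) = -35)
O(u) = 2*u
p(R) = 1/(2*R)
h(N) = -70*N (h(N) = (2*(-35))*N = -70*N)
h(d(3)) - p(60) = -70*(1 - 1*3) - 1/(2*60) = -70*(1 - 3) - 1/(2*60) = -70*(-2) - 1*1/120 = 140 - 1/120 = 16799/120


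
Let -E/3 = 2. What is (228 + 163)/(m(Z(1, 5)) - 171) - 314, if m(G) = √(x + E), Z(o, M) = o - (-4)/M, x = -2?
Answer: -9251047/29249 - 782*I*√2/29249 ≈ -316.29 - 0.03781*I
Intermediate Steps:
E = -6 (E = -3*2 = -6)
Z(o, M) = o + 4/M
m(G) = 2*I*√2 (m(G) = √(-2 - 6) = √(-8) = 2*I*√2)
(228 + 163)/(m(Z(1, 5)) - 171) - 314 = (228 + 163)/(2*I*√2 - 171) - 314 = 391/(-171 + 2*I*√2) - 314 = -314 + 391/(-171 + 2*I*√2)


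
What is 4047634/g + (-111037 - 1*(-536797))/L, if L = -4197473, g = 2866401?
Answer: 15769435539122/12031640804673 ≈ 1.3107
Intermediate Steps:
4047634/g + (-111037 - 1*(-536797))/L = 4047634/2866401 + (-111037 - 1*(-536797))/(-4197473) = 4047634*(1/2866401) + (-111037 + 536797)*(-1/4197473) = 4047634/2866401 + 425760*(-1/4197473) = 4047634/2866401 - 425760/4197473 = 15769435539122/12031640804673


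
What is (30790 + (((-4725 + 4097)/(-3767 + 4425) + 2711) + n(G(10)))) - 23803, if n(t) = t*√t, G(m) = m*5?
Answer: 3190328/329 + 250*√2 ≈ 10051.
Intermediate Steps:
G(m) = 5*m
n(t) = t^(3/2)
(30790 + (((-4725 + 4097)/(-3767 + 4425) + 2711) + n(G(10)))) - 23803 = (30790 + (((-4725 + 4097)/(-3767 + 4425) + 2711) + (5*10)^(3/2))) - 23803 = (30790 + ((-628/658 + 2711) + 50^(3/2))) - 23803 = (30790 + ((-628*1/658 + 2711) + 250*√2)) - 23803 = (30790 + ((-314/329 + 2711) + 250*√2)) - 23803 = (30790 + (891605/329 + 250*√2)) - 23803 = (11021515/329 + 250*√2) - 23803 = 3190328/329 + 250*√2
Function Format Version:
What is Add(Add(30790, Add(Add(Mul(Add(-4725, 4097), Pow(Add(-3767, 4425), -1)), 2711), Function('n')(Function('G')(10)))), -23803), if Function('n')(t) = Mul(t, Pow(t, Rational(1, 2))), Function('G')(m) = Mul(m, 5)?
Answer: Add(Rational(3190328, 329), Mul(250, Pow(2, Rational(1, 2)))) ≈ 10051.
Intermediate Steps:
Function('G')(m) = Mul(5, m)
Function('n')(t) = Pow(t, Rational(3, 2))
Add(Add(30790, Add(Add(Mul(Add(-4725, 4097), Pow(Add(-3767, 4425), -1)), 2711), Function('n')(Function('G')(10)))), -23803) = Add(Add(30790, Add(Add(Mul(Add(-4725, 4097), Pow(Add(-3767, 4425), -1)), 2711), Pow(Mul(5, 10), Rational(3, 2)))), -23803) = Add(Add(30790, Add(Add(Mul(-628, Pow(658, -1)), 2711), Pow(50, Rational(3, 2)))), -23803) = Add(Add(30790, Add(Add(Mul(-628, Rational(1, 658)), 2711), Mul(250, Pow(2, Rational(1, 2))))), -23803) = Add(Add(30790, Add(Add(Rational(-314, 329), 2711), Mul(250, Pow(2, Rational(1, 2))))), -23803) = Add(Add(30790, Add(Rational(891605, 329), Mul(250, Pow(2, Rational(1, 2))))), -23803) = Add(Add(Rational(11021515, 329), Mul(250, Pow(2, Rational(1, 2)))), -23803) = Add(Rational(3190328, 329), Mul(250, Pow(2, Rational(1, 2))))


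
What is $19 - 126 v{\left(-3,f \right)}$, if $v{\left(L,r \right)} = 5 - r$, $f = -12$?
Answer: $-2123$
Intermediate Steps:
$19 - 126 v{\left(-3,f \right)} = 19 - 126 \left(5 - -12\right) = 19 - 126 \left(5 + 12\right) = 19 - 2142 = -2123$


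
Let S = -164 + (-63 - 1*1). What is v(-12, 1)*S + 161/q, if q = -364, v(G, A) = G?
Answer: 142249/52 ≈ 2735.6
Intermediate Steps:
S = -228 (S = -164 + (-63 - 1) = -164 - 64 = -228)
v(-12, 1)*S + 161/q = -12*(-228) + 161/(-364) = 2736 + 161*(-1/364) = 2736 - 23/52 = 142249/52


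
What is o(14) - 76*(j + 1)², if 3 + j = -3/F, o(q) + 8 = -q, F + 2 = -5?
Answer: -10274/49 ≈ -209.67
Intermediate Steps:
F = -7 (F = -2 - 5 = -7)
o(q) = -8 - q
j = -18/7 (j = -3 - 3/(-7) = -3 - 3*(-⅐) = -3 + 3/7 = -18/7 ≈ -2.5714)
o(14) - 76*(j + 1)² = (-8 - 1*14) - 76*(-18/7 + 1)² = (-8 - 14) - 76*(-11/7)² = -22 - 76*121/49 = -22 - 1*9196/49 = -22 - 9196/49 = -10274/49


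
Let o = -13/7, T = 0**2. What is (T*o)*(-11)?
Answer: 0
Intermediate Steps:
T = 0
o = -13/7 ≈ -1.8571
(T*o)*(-11) = (0*(-13/7))*(-11) = 0*(-11) = 0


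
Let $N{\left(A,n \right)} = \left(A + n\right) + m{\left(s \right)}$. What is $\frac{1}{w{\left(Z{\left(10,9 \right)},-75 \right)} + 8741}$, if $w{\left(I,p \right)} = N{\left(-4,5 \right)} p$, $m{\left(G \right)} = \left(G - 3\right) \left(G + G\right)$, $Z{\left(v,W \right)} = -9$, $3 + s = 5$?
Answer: $\frac{1}{8966} \approx 0.00011153$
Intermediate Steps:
$s = 2$ ($s = -3 + 5 = 2$)
$m{\left(G \right)} = 2 G \left(-3 + G\right)$ ($m{\left(G \right)} = \left(-3 + G\right) 2 G = 2 G \left(-3 + G\right)$)
$N{\left(A,n \right)} = -4 + A + n$ ($N{\left(A,n \right)} = \left(A + n\right) + 2 \cdot 2 \left(-3 + 2\right) = \left(A + n\right) + 2 \cdot 2 \left(-1\right) = \left(A + n\right) - 4 = -4 + A + n$)
$w{\left(I,p \right)} = - 3 p$ ($w{\left(I,p \right)} = \left(-4 - 4 + 5\right) p = - 3 p$)
$\frac{1}{w{\left(Z{\left(10,9 \right)},-75 \right)} + 8741} = \frac{1}{\left(-3\right) \left(-75\right) + 8741} = \frac{1}{225 + 8741} = \frac{1}{8966}$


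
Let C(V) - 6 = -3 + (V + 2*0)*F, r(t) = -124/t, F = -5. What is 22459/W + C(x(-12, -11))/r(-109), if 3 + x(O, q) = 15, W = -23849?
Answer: -150958753/2957276 ≈ -51.047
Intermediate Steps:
x(O, q) = 12 (x(O, q) = -3 + 15 = 12)
C(V) = 3 - 5*V (C(V) = 6 + (-3 + (V + 2*0)*(-5)) = 6 + (-3 + (V + 0)*(-5)) = 6 + (-3 + V*(-5)) = 6 + (-3 - 5*V) = 3 - 5*V)
22459/W + C(x(-12, -11))/r(-109) = 22459/(-23849) + (3 - 5*12)/((-124/(-109))) = 22459*(-1/23849) + (3 - 60)/((-124*(-1/109))) = -22459/23849 - 57/124/109 = -22459/23849 - 57*109/124 = -22459/23849 - 6213/124 = -150958753/2957276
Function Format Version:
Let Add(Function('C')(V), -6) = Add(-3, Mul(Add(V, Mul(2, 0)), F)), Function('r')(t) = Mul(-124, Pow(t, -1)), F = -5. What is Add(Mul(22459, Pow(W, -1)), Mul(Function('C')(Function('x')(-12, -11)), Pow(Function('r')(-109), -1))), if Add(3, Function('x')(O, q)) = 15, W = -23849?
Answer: Rational(-150958753, 2957276) ≈ -51.047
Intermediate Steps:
Function('x')(O, q) = 12 (Function('x')(O, q) = Add(-3, 15) = 12)
Function('C')(V) = Add(3, Mul(-5, V)) (Function('C')(V) = Add(6, Add(-3, Mul(Add(V, Mul(2, 0)), -5))) = Add(6, Add(-3, Mul(Add(V, 0), -5))) = Add(6, Add(-3, Mul(V, -5))) = Add(6, Add(-3, Mul(-5, V))) = Add(3, Mul(-5, V)))
Add(Mul(22459, Pow(W, -1)), Mul(Function('C')(Function('x')(-12, -11)), Pow(Function('r')(-109), -1))) = Add(Mul(22459, Pow(-23849, -1)), Mul(Add(3, Mul(-5, 12)), Pow(Mul(-124, Pow(-109, -1)), -1))) = Add(Mul(22459, Rational(-1, 23849)), Mul(Add(3, -60), Pow(Mul(-124, Rational(-1, 109)), -1))) = Add(Rational(-22459, 23849), Mul(-57, Pow(Rational(124, 109), -1))) = Add(Rational(-22459, 23849), Mul(-57, Rational(109, 124))) = Add(Rational(-22459, 23849), Rational(-6213, 124)) = Rational(-150958753, 2957276)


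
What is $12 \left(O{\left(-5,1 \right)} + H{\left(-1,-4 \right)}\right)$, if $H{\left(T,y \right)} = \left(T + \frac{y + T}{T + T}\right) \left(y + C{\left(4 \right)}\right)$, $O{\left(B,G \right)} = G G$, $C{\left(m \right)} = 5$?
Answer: $30$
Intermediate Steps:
$O{\left(B,G \right)} = G^{2}$
$H{\left(T,y \right)} = \left(5 + y\right) \left(T + \frac{T + y}{2 T}\right)$ ($H{\left(T,y \right)} = \left(T + \frac{y + T}{T + T}\right) \left(y + 5\right) = \left(T + \frac{T + y}{2 T}\right) \left(5 + y\right) = \left(5 + y\right) \left(T + \frac{T + y}{2 T}\right)$)
$12 \left(O{\left(-5,1 \right)} + H{\left(-1,-4 \right)}\right) = 12 \left(1^{2} + \frac{\left(-4\right)^{2} + 5 \left(-4\right) - \left(5 - 4 + 10 \left(-1\right) + 2 \left(-1\right) \left(-4\right)\right)}{2 \left(-1\right)}\right) = 12 \left(1 + \frac{1}{2} \left(-1\right) \left(16 - 20 - \left(5 - 4 - 10 + 8\right)\right)\right) = 12 \left(1 + \frac{1}{2} \left(-1\right) \left(16 - 20 - -1\right)\right) = 12 \left(1 + \frac{1}{2} \left(-1\right) \left(16 - 20 + 1\right)\right) = 12 \left(1 + \frac{1}{2} \left(-1\right) \left(-3\right)\right) = 12 \left(1 + \frac{3}{2}\right) = 12 \cdot \frac{5}{2} = 30$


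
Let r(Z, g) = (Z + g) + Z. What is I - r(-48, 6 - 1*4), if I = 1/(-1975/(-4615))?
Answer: 38053/395 ≈ 96.337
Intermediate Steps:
r(Z, g) = g + 2*Z
I = 923/395 (I = 1/(-1975*(-1/4615)) = 1/(395/923) = 923/395 ≈ 2.3367)
I - r(-48, 6 - 1*4) = 923/395 - ((6 - 1*4) + 2*(-48)) = 923/395 - ((6 - 4) - 96) = 923/395 - (2 - 96) = 923/395 - 1*(-94) = 923/395 + 94 = 38053/395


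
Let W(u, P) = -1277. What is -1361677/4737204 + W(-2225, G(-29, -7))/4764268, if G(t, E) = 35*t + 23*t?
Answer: -405840222934/1410581839167 ≈ -0.28771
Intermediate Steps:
G(t, E) = 58*t
-1361677/4737204 + W(-2225, G(-29, -7))/4764268 = -1361677/4737204 - 1277/4764268 = -405840222934/1410581839167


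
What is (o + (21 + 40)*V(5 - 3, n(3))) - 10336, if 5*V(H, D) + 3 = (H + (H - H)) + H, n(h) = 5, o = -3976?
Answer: -71499/5 ≈ -14300.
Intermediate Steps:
V(H, D) = -⅗ + 2*H/5 (V(H, D) = -⅗ + ((H + (H - H)) + H)/5 = -⅗ + ((H + 0) + H)/5 = -⅗ + (H + H)/5 = -⅗ + (2*H)/5 = -⅗ + 2*H/5)
(o + (21 + 40)*V(5 - 3, n(3))) - 10336 = (-3976 + (21 + 40)*(-⅗ + 2*(5 - 3)/5)) - 10336 = (-3976 + 61*(-⅗ + (⅖)*2)) - 10336 = (-3976 + 61*(-⅗ + ⅘)) - 10336 = (-3976 + 61*(⅕)) - 10336 = (-3976 + 61/5) - 10336 = -19819/5 - 10336 = -71499/5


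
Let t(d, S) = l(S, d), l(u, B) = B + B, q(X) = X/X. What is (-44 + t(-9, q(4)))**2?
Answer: 3844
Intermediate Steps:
q(X) = 1
l(u, B) = 2*B
t(d, S) = 2*d
(-44 + t(-9, q(4)))**2 = (-44 + 2*(-9))**2 = (-44 - 18)**2 = (-62)**2 = 3844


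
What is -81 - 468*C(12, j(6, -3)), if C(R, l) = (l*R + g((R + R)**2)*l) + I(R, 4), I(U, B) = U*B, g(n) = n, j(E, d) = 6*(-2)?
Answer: 3279663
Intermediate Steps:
j(E, d) = -12
I(U, B) = B*U
C(R, l) = 4*R + R*l + 4*l*R**2 (C(R, l) = (l*R + (R + R)**2*l) + 4*R = (R*l + (2*R)**2*l) + 4*R = (R*l + (4*R**2)*l) + 4*R = (R*l + 4*l*R**2) + 4*R = 4*R + R*l + 4*l*R**2)
-81 - 468*C(12, j(6, -3)) = -81 - 5616*(4 - 12 + 4*12*(-12)) = -81 - 5616*(4 - 12 - 576) = -81 - 5616*(-584) = -81 - 468*(-7008) = -81 + 3279744 = 3279663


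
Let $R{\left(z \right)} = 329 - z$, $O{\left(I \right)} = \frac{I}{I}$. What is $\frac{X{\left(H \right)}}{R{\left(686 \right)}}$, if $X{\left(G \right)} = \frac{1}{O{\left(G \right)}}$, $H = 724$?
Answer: $- \frac{1}{357} \approx -0.0028011$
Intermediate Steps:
$O{\left(I \right)} = 1$
$X{\left(G \right)} = 1$ ($X{\left(G \right)} = 1^{-1} = 1$)
$\frac{X{\left(H \right)}}{R{\left(686 \right)}} = 1 \frac{1}{329 - 686} = 1 \frac{1}{-357} = 1 \left(- \frac{1}{357}\right) = - \frac{1}{357}$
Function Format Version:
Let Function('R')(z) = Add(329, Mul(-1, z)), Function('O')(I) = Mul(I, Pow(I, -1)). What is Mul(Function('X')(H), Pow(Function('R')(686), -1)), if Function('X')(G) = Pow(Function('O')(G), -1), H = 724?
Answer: Rational(-1, 357) ≈ -0.0028011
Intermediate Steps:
Function('O')(I) = 1
Function('X')(G) = 1 (Function('X')(G) = Pow(1, -1) = 1)
Mul(Function('X')(H), Pow(Function('R')(686), -1)) = Mul(1, Pow(Add(329, Mul(-1, 686)), -1)) = Mul(1, Pow(Add(329, -686), -1)) = Mul(1, Pow(-357, -1)) = Mul(1, Rational(-1, 357)) = Rational(-1, 357)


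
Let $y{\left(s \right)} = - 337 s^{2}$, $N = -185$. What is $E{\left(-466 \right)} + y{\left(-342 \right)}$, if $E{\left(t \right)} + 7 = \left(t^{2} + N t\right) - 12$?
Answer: $-39113521$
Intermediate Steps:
$E{\left(t \right)} = -19 + t^{2} - 185 t$ ($E{\left(t \right)} = -7 - \left(12 - t^{2} + 185 t\right) = -19 + t^{2} - 185 t$)
$E{\left(-466 \right)} + y{\left(-342 \right)} = \left(-19 + \left(-466\right)^{2} - -86210\right) - 337 \left(-342\right)^{2} = \left(-19 + 217156 + 86210\right) - 39416868 = 303347 - 39416868 = -39113521$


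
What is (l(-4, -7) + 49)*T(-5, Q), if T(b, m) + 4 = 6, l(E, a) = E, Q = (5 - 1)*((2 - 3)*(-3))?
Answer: 90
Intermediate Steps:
Q = 12 (Q = 4*(-1*(-3)) = 4*3 = 12)
T(b, m) = 2 (T(b, m) = -4 + 6 = 2)
(l(-4, -7) + 49)*T(-5, Q) = (-4 + 49)*2 = 45*2 = 90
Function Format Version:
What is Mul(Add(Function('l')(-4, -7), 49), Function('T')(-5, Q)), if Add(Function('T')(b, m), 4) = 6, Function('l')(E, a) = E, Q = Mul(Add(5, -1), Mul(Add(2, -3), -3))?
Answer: 90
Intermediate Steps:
Q = 12 (Q = Mul(4, Mul(-1, -3)) = Mul(4, 3) = 12)
Function('T')(b, m) = 2 (Function('T')(b, m) = Add(-4, 6) = 2)
Mul(Add(Function('l')(-4, -7), 49), Function('T')(-5, Q)) = Mul(Add(-4, 49), 2) = Mul(45, 2) = 90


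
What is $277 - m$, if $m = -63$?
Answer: $340$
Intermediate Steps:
$277 - m = 277 - -63 = 277 + 63 = 340$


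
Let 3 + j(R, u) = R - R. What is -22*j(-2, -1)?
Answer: 66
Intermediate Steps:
j(R, u) = -3 (j(R, u) = -3 + (R - R) = -3 + 0 = -3)
-22*j(-2, -1) = -22*(-3) = 66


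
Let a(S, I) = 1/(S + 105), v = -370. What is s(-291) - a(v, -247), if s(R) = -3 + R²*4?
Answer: 89761066/265 ≈ 3.3872e+5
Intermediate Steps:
a(S, I) = 1/(105 + S)
s(R) = -3 + 4*R²
s(-291) - a(v, -247) = (-3 + 4*(-291)²) - 1/(105 - 370) = (-3 + 4*84681) - 1/(-265) = (-3 + 338724) - 1*(-1/265) = 338721 + 1/265 = 89761066/265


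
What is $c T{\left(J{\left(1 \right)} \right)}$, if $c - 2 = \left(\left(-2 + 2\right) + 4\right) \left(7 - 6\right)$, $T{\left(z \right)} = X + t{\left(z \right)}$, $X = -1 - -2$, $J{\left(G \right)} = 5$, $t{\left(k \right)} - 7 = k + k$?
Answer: $108$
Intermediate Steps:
$t{\left(k \right)} = 7 + 2 k$ ($t{\left(k \right)} = 7 + \left(k + k\right) = 7 + 2 k$)
$X = 1$ ($X = -1 + 2 = 1$)
$T{\left(z \right)} = 8 + 2 z$ ($T{\left(z \right)} = 1 + \left(7 + 2 z\right) = 8 + 2 z$)
$c = 6$ ($c = 2 + \left(\left(-2 + 2\right) + 4\right) \left(7 - 6\right) = 2 + \left(0 + 4\right) 1 = 2 + 4 \cdot 1 = 2 + 4 = 6$)
$c T{\left(J{\left(1 \right)} \right)} = 6 \left(8 + 2 \cdot 5\right) = 6 \left(8 + 10\right) = 6 \cdot 18 = 108$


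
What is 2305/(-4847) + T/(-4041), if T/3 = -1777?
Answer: 5508284/6528909 ≈ 0.84368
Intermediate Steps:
T = -5331 (T = 3*(-1777) = -5331)
2305/(-4847) + T/(-4041) = 2305/(-4847) - 5331/(-4041) = 2305*(-1/4847) - 5331*(-1/4041) = -2305/4847 + 1777/1347 = 5508284/6528909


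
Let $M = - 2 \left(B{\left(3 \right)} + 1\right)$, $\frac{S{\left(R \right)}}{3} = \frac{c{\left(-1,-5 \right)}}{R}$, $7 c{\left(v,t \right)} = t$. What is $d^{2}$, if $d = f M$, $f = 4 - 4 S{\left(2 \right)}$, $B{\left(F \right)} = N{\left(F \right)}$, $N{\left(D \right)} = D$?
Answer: $\frac{215296}{49} \approx 4393.8$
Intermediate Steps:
$c{\left(v,t \right)} = \frac{t}{7}$
$B{\left(F \right)} = F$
$S{\left(R \right)} = - \frac{15}{7 R}$ ($S{\left(R \right)} = 3 \frac{\frac{1}{7} \left(-5\right)}{R} = 3 \left(- \frac{5}{7 R}\right) = - \frac{15}{7 R}$)
$M = -8$ ($M = - 2 \left(3 + 1\right) = \left(-2\right) 4 = -8$)
$f = \frac{58}{7}$ ($f = 4 - 4 \left(- \frac{15}{7 \cdot 2}\right) = 4 - 4 \left(\left(- \frac{15}{7}\right) \frac{1}{2}\right) = 4 - - \frac{30}{7} = 4 + \frac{30}{7} = \frac{58}{7} \approx 8.2857$)
$d = - \frac{464}{7}$ ($d = \frac{58}{7} \left(-8\right) = - \frac{464}{7} \approx -66.286$)
$d^{2} = \left(- \frac{464}{7}\right)^{2} = \frac{215296}{49}$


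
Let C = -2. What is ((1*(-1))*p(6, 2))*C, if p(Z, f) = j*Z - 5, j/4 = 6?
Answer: 278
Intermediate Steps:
j = 24 (j = 4*6 = 24)
p(Z, f) = -5 + 24*Z (p(Z, f) = 24*Z - 5 = -5 + 24*Z)
((1*(-1))*p(6, 2))*C = ((1*(-1))*(-5 + 24*6))*(-2) = -(-5 + 144)*(-2) = -1*139*(-2) = -139*(-2) = 278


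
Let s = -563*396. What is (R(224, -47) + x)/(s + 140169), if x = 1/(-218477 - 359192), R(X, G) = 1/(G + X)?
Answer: -9788/143456586453 ≈ -6.8230e-8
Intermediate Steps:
x = -1/577669 (x = 1/(-577669) = -1/577669 ≈ -1.7311e-6)
s = -222948
(R(224, -47) + x)/(s + 140169) = (1/(-47 + 224) - 1/577669)/(-222948 + 140169) = (1/177 - 1/577669)/(-82779) = (1/177 - 1/577669)*(-1/82779) = (9788/1733007)*(-1/82779) = -9788/143456586453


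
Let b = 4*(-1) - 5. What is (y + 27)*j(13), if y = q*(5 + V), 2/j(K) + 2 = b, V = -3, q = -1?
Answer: -50/11 ≈ -4.5455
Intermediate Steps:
b = -9 (b = -4 - 5 = -9)
j(K) = -2/11 (j(K) = 2/(-2 - 9) = 2/(-11) = 2*(-1/11) = -2/11)
y = -2 (y = -(5 - 3) = -1*2 = -2)
(y + 27)*j(13) = (-2 + 27)*(-2/11) = 25*(-2/11) = -50/11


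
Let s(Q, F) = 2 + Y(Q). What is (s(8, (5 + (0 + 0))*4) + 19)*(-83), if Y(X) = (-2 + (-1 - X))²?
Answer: -11786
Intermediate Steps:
Y(X) = (-3 - X)²
s(Q, F) = 2 + (3 + Q)²
(s(8, (5 + (0 + 0))*4) + 19)*(-83) = ((2 + (3 + 8)²) + 19)*(-83) = ((2 + 11²) + 19)*(-83) = ((2 + 121) + 19)*(-83) = (123 + 19)*(-83) = 142*(-83) = -11786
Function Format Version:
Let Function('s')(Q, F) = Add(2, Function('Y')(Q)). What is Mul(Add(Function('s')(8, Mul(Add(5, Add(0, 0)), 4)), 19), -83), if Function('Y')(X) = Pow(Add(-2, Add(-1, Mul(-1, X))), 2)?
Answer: -11786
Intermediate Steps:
Function('Y')(X) = Pow(Add(-3, Mul(-1, X)), 2)
Function('s')(Q, F) = Add(2, Pow(Add(3, Q), 2))
Mul(Add(Function('s')(8, Mul(Add(5, Add(0, 0)), 4)), 19), -83) = Mul(Add(Add(2, Pow(Add(3, 8), 2)), 19), -83) = Mul(Add(Add(2, Pow(11, 2)), 19), -83) = Mul(Add(Add(2, 121), 19), -83) = Mul(Add(123, 19), -83) = Mul(142, -83) = -11786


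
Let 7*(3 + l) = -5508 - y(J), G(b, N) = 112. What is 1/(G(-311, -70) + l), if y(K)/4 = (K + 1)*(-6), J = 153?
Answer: -7/1049 ≈ -0.0066730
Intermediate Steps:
y(K) = -24 - 24*K (y(K) = 4*((K + 1)*(-6)) = 4*((1 + K)*(-6)) = 4*(-6 - 6*K) = -24 - 24*K)
l = -1833/7 (l = -3 + (-5508 - (-24 - 24*153))/7 = -3 + (-5508 - (-24 - 3672))/7 = -3 + (-5508 - 1*(-3696))/7 = -3 + (-5508 + 3696)/7 = -3 + (1/7)*(-1812) = -3 - 1812/7 = -1833/7 ≈ -261.86)
1/(G(-311, -70) + l) = 1/(112 - 1833/7) = 1/(-1049/7) = -7/1049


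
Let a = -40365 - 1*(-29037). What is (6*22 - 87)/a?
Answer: -15/3776 ≈ -0.0039725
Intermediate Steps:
a = -11328 (a = -40365 + 29037 = -11328)
(6*22 - 87)/a = (6*22 - 87)/(-11328) = (132 - 87)*(-1/11328) = 45*(-1/11328) = -15/3776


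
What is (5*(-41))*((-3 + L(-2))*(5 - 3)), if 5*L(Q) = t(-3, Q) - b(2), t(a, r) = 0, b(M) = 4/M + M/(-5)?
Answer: 6806/5 ≈ 1361.2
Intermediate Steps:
b(M) = 4/M - M/5 (b(M) = 4/M + M*(-1/5) = 4/M - M/5)
L(Q) = -8/25 (L(Q) = (0 - (4/2 - 1/5*2))/5 = (0 - (4*(1/2) - 2/5))/5 = (0 - (2 - 2/5))/5 = (0 - 1*8/5)/5 = (0 - 8/5)/5 = (1/5)*(-8/5) = -8/25)
(5*(-41))*((-3 + L(-2))*(5 - 3)) = (5*(-41))*((-3 - 8/25)*(5 - 3)) = -(-3403)*2/5 = -205*(-166/25) = 6806/5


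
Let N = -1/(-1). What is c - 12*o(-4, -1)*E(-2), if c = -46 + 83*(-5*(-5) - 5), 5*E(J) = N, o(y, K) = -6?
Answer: 8142/5 ≈ 1628.4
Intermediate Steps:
N = 1 (N = -1*(-1) = 1)
E(J) = ⅕ (E(J) = (⅕)*1 = ⅕)
c = 1614 (c = -46 + 83*(25 - 5) = -46 + 83*20 = -46 + 1660 = 1614)
c - 12*o(-4, -1)*E(-2) = 1614 - 12*(-6)/5 = 1614 - (-72)/5 = 1614 - 1*(-72/5) = 1614 + 72/5 = 8142/5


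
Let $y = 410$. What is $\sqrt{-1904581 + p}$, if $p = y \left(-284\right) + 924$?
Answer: $i \sqrt{2020097} \approx 1421.3 i$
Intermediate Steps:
$p = -115516$ ($p = 410 \left(-284\right) + 924 = -116440 + 924 = -115516$)
$\sqrt{-1904581 + p} = \sqrt{-1904581 - 115516} = \sqrt{-2020097} = i \sqrt{2020097}$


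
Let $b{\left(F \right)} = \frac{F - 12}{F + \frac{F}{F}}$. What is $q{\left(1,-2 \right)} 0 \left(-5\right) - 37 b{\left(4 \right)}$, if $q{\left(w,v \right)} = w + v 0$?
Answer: $\frac{296}{5} \approx 59.2$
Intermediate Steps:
$q{\left(w,v \right)} = w$ ($q{\left(w,v \right)} = w + 0 = w$)
$b{\left(F \right)} = \frac{-12 + F}{1 + F}$ ($b{\left(F \right)} = \frac{-12 + F}{F + 1} = \frac{-12 + F}{1 + F}$)
$q{\left(1,-2 \right)} 0 \left(-5\right) - 37 b{\left(4 \right)} = 1 \cdot 0 \left(-5\right) - 37 \frac{-12 + 4}{1 + 4} = 0 \left(-5\right) - 37 \cdot \frac{1}{5} \left(-8\right) = 0 - 37 \cdot \frac{1}{5} \left(-8\right) = 0 - - \frac{296}{5} = 0 + \frac{296}{5} = \frac{296}{5}$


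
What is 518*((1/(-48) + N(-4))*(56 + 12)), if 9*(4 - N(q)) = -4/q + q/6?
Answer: 7498309/54 ≈ 1.3886e+5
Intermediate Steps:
N(q) = 4 - q/54 + 4/(9*q) (N(q) = 4 - (-4/q + q/6)/9 = 4 + (-q/54 + 4/(9*q)) = 4 - q/54 + 4/(9*q))
518*((1/(-48) + N(-4))*(56 + 12)) = 518*((1/(-48) + (1/54)*(24 - 1*(-4)*(-216 - 4))/(-4))*(56 + 12)) = 518*((-1/48 + (1/54)*(-1/4)*(24 - 1*(-4)*(-220)))*68) = 518*((-1/48 + (1/54)*(-1/4)*(24 - 880))*68) = 518*((-1/48 + (1/54)*(-1/4)*(-856))*68) = 518*((-1/48 + 107/27)*68) = 518*((1703/432)*68) = 518*(28951/108) = 7498309/54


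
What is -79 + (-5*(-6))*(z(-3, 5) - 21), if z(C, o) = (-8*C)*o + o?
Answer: 3041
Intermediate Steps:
z(C, o) = o - 8*C*o (z(C, o) = -8*C*o + o = o - 8*C*o)
-79 + (-5*(-6))*(z(-3, 5) - 21) = -79 + (-5*(-6))*(5*(1 - 8*(-3)) - 21) = -79 + 30*(5*(1 + 24) - 21) = -79 + 30*(5*25 - 21) = -79 + 30*(125 - 21) = -79 + 30*104 = -79 + 3120 = 3041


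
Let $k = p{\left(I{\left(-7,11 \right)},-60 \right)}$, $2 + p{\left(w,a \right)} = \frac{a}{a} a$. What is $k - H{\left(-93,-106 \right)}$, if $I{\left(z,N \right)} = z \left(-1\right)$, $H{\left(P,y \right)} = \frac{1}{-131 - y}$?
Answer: $- \frac{1549}{25} \approx -61.96$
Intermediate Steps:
$I{\left(z,N \right)} = - z$
$p{\left(w,a \right)} = -2 + a$ ($p{\left(w,a \right)} = -2 + \frac{a}{a} a = -2 + 1 a = -2 + a$)
$k = -62$ ($k = -2 - 60 = -62$)
$k - H{\left(-93,-106 \right)} = -62 - - \frac{1}{131 - 106} = -62 - - \frac{1}{25} = -62 + \frac{1}{25} = - \frac{1549}{25}$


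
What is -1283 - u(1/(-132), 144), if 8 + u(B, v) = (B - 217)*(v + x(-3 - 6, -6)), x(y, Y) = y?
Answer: 1232925/44 ≈ 28021.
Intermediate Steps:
u(B, v) = -8 + (-217 + B)*(-9 + v) (u(B, v) = -8 + (B - 217)*(v + (-3 - 6)) = -8 + (-217 + B)*(v - 9) = -8 + (-217 + B)*(-9 + v))
-1283 - u(1/(-132), 144) = -1283 - (1945 - 217*144 - 9/(-132) + 144/(-132)) = -1283 - (1945 - 31248 - 9*(-1/132) - 1/132*144) = -1283 - (1945 - 31248 + 3/44 - 12/11) = -1283 - 1*(-1289377/44) = -1283 + 1289377/44 = 1232925/44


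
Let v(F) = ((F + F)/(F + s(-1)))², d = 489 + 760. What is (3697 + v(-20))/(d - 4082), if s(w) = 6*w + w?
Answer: -2696713/2065257 ≈ -1.3058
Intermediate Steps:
s(w) = 7*w
d = 1249
v(F) = 4*F²/(-7 + F)² (v(F) = ((F + F)/(F + 7*(-1)))² = ((2*F)/(F - 7))² = ((2*F)/(-7 + F))² = (2*F/(-7 + F))² = 4*F²/(-7 + F)²)
(3697 + v(-20))/(d - 4082) = (3697 + 4*(-20)²/(-7 - 20)²)/(1249 - 4082) = (3697 + 4*400/(-27)²)/(-2833) = (3697 + 4*400*(1/729))*(-1/2833) = (3697 + 1600/729)*(-1/2833) = (2696713/729)*(-1/2833) = -2696713/2065257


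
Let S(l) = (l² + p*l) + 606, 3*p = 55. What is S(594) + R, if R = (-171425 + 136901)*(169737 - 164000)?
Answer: -197699856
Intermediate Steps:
p = 55/3 (p = (⅓)*55 = 55/3 ≈ 18.333)
R = -198064188 (R = -34524*5737 = -198064188)
S(l) = 606 + l² + 55*l/3 (S(l) = (l² + 55*l/3) + 606 = 606 + l² + 55*l/3)
S(594) + R = (606 + 594² + (55/3)*594) - 198064188 = (606 + 352836 + 10890) - 198064188 = 364332 - 198064188 = -197699856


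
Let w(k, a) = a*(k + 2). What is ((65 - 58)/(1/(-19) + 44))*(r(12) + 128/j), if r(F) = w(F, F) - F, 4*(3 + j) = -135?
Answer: 85196/3507 ≈ 24.293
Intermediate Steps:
w(k, a) = a*(2 + k)
j = -147/4 (j = -3 + (¼)*(-135) = -3 - 135/4 = -147/4 ≈ -36.750)
r(F) = -F + F*(2 + F) (r(F) = F*(2 + F) - F = -F + F*(2 + F))
((65 - 58)/(1/(-19) + 44))*(r(12) + 128/j) = ((65 - 58)/(1/(-19) + 44))*(12*(1 + 12) + 128/(-147/4)) = (7/(-1/19 + 44))*(12*13 + 128*(-4/147)) = (7/(835/19))*(156 - 512/147) = (7*(19/835))*(22420/147) = (133/835)*(22420/147) = 85196/3507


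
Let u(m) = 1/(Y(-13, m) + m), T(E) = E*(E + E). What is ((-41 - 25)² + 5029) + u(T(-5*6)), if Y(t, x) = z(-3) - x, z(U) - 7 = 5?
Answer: 112621/12 ≈ 9385.1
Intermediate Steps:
z(U) = 12 (z(U) = 7 + 5 = 12)
Y(t, x) = 12 - x
T(E) = 2*E² (T(E) = E*(2*E) = 2*E²)
u(m) = 1/12 (u(m) = 1/((12 - m) + m) = 1/12)
((-41 - 25)² + 5029) + u(T(-5*6)) = ((-41 - 25)² + 5029) + 1/12 = ((-66)² + 5029) + 1/12 = (4356 + 5029) + 1/12 = 9385 + 1/12 = 112621/12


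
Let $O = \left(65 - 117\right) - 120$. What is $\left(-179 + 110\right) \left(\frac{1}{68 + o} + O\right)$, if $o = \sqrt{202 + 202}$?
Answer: $\frac{12519567}{1055} + \frac{69 \sqrt{101}}{2110} \approx 11867.0$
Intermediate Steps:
$o = 2 \sqrt{101}$ ($o = \sqrt{404} = 2 \sqrt{101} \approx 20.1$)
$O = -172$ ($O = -52 - 120 = -172$)
$\left(-179 + 110\right) \left(\frac{1}{68 + o} + O\right) = \left(-179 + 110\right) \left(\frac{1}{68 + 2 \sqrt{101}} - 172\right) = - 69 \left(-172 + \frac{1}{68 + 2 \sqrt{101}}\right) = 11868 - \frac{69}{68 + 2 \sqrt{101}}$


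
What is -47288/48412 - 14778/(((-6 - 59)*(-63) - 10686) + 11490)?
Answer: -78924704/19764199 ≈ -3.9933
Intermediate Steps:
-47288/48412 - 14778/(((-6 - 59)*(-63) - 10686) + 11490) = -47288*1/48412 - 14778/((-65*(-63) - 10686) + 11490) = -11822/12103 - 14778/((4095 - 10686) + 11490) = -11822/12103 - 14778/(-6591 + 11490) = -11822/12103 - 14778/4899 = -11822/12103 - 14778*1/4899 = -11822/12103 - 4926/1633 = -78924704/19764199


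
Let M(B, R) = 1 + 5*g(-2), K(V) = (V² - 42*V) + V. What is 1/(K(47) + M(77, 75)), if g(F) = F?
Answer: 1/273 ≈ 0.0036630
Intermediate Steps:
K(V) = V² - 41*V
M(B, R) = -9 (M(B, R) = 1 + 5*(-2) = 1 - 10 = -9)
1/(K(47) + M(77, 75)) = 1/(47*(-41 + 47) - 9) = 1/(47*6 - 9) = 1/(282 - 9) = 1/273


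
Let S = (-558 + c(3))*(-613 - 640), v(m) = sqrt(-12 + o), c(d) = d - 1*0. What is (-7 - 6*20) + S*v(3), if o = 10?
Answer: -127 + 695415*I*sqrt(2) ≈ -127.0 + 9.8347e+5*I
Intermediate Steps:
c(d) = d (c(d) = d + 0 = d)
v(m) = I*sqrt(2) (v(m) = sqrt(-12 + 10) = sqrt(-2) = I*sqrt(2))
S = 695415 (S = (-558 + 3)*(-613 - 640) = -555*(-1253) = 695415)
(-7 - 6*20) + S*v(3) = (-7 - 6*20) + 695415*(I*sqrt(2)) = (-7 - 120) + 695415*I*sqrt(2) = -127 + 695415*I*sqrt(2)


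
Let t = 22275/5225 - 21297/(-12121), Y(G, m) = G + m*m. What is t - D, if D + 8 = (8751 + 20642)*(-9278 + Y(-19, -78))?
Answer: 701592702317/7429 ≈ 9.4440e+7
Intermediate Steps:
Y(G, m) = G + m²
t = 44724/7429 (t = 22275*(1/5225) - 21297*(-1/12121) = 81/19 + 687/391 = 44724/7429 ≈ 6.0202)
D = -94439717 (D = -8 + (8751 + 20642)*(-9278 + (-19 + (-78)²)) = -8 + 29393*(-9278 + (-19 + 6084)) = -8 + 29393*(-9278 + 6065) = -8 + 29393*(-3213) = -8 - 94439709 = -94439717)
t - D = 44724/7429 - 1*(-94439717) = 44724/7429 + 94439717 = 701592702317/7429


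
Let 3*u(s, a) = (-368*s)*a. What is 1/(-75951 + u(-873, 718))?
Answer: 1/76813233 ≈ 1.3019e-8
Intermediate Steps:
u(s, a) = -368*a*s/3 (u(s, a) = ((-368*s)*a)/3 = (-368*a*s)/3 = -368*a*s/3)
1/(-75951 + u(-873, 718)) = 1/(-75951 - 368/3*718*(-873)) = 1/(-75951 + 76889184) = 1/76813233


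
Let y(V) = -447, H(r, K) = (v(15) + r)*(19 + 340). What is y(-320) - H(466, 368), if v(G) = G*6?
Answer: -200051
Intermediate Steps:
v(G) = 6*G
H(r, K) = 32310 + 359*r (H(r, K) = (6*15 + r)*(19 + 340) = (90 + r)*359 = 32310 + 359*r)
y(-320) - H(466, 368) = -447 - (32310 + 359*466) = -447 - (32310 + 167294) = -447 - 1*199604 = -447 - 199604 = -200051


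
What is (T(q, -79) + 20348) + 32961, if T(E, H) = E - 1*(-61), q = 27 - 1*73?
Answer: 53324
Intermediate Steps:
q = -46 (q = 27 - 73 = -46)
T(E, H) = 61 + E (T(E, H) = E + 61 = 61 + E)
(T(q, -79) + 20348) + 32961 = ((61 - 46) + 20348) + 32961 = (15 + 20348) + 32961 = 20363 + 32961 = 53324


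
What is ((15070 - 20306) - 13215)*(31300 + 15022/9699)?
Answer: -5601607764622/9699 ≈ -5.7755e+8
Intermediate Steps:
((15070 - 20306) - 13215)*(31300 + 15022/9699) = (-5236 - 13215)*(31300 + 15022*(1/9699)) = -18451*(31300 + 15022/9699) = -18451*303593722/9699 = -5601607764622/9699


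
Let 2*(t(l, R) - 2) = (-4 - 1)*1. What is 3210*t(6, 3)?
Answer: -1605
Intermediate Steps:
t(l, R) = -½ (t(l, R) = 2 + ((-4 - 1)*1)/2 = 2 + (-5*1)/2 = 2 + (½)*(-5) = 2 - 5/2 = -½)
3210*t(6, 3) = 3210*(-½) = -1605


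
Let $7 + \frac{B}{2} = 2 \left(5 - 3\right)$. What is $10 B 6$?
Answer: $-360$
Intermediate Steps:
$B = -6$ ($B = -14 + 2 \cdot 2 \left(5 - 3\right) = -14 + 2 \cdot 2 \cdot 2 = -14 + 2 \cdot 4 = -14 + 8 = -6$)
$10 B 6 = 10 \left(-6\right) 6 = \left(-60\right) 6 = -360$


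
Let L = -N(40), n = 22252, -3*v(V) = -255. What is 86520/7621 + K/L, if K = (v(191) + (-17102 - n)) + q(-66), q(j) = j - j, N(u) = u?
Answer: 302729849/304840 ≈ 993.08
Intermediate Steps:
v(V) = 85 (v(V) = -⅓*(-255) = 85)
q(j) = 0
L = -40 (L = -1*40 = -40)
K = -39269 (K = (85 + (-17102 - 1*22252)) + 0 = (85 + (-17102 - 22252)) + 0 = (85 - 39354) + 0 = -39269 + 0 = -39269)
86520/7621 + K/L = 86520/7621 - 39269/(-40) = 86520*(1/7621) - 39269*(-1/40) = 86520/7621 + 39269/40 = 302729849/304840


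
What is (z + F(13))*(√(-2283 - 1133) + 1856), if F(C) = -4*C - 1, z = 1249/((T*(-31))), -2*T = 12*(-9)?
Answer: -83493088/837 - 89971*I*√854/837 ≈ -99753.0 - 3141.3*I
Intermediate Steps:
T = 54 (T = -6*(-9) = -½*(-108) = 54)
z = -1249/1674 (z = 1249/((54*(-31))) = 1249/(-1674) = 1249*(-1/1674) = -1249/1674 ≈ -0.74612)
F(C) = -1 - 4*C
(z + F(13))*(√(-2283 - 1133) + 1856) = (-1249/1674 + (-1 - 4*13))*(√(-2283 - 1133) + 1856) = (-1249/1674 + (-1 - 52))*(√(-3416) + 1856) = (-1249/1674 - 53)*(2*I*√854 + 1856) = -89971*(1856 + 2*I*√854)/1674 = -83493088/837 - 89971*I*√854/837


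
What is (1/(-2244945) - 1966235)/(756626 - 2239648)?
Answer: 2207044716038/1664651411895 ≈ 1.3258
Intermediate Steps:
(1/(-2244945) - 1966235)/(756626 - 2239648) = (-1/2244945 - 1966235)/(-1483022) = -4414089432076/2244945*(-1/1483022) = 2207044716038/1664651411895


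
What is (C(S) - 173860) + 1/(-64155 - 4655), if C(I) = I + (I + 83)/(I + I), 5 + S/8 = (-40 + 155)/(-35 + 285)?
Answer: -54324958995283/312397400 ≈ -1.7390e+5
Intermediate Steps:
S = -908/25 (S = -40 + 8*((-40 + 155)/(-35 + 285)) = -40 + 8*(115/250) = -40 + 8*(115*(1/250)) = -40 + 8*(23/50) = -40 + 92/25 = -908/25 ≈ -36.320)
C(I) = I + (83 + I)/(2*I) (C(I) = I + (83 + I)/((2*I)) = I + (83 + I)*(1/(2*I)) = I + (83 + I)/(2*I))
(C(S) - 173860) + 1/(-64155 - 4655) = ((1/2 - 908/25 + 83/(2*(-908/25))) - 173860) + 1/(-64155 - 4655) = ((1/2 - 908/25 + (83/2)*(-25/908)) - 173860) + 1/(-68810) = ((1/2 - 908/25 - 2075/1816) - 173860) - 1/68810 = (-1678103/45400 - 173860) - 1/68810 = -7894922103/45400 - 1/68810 = -54324958995283/312397400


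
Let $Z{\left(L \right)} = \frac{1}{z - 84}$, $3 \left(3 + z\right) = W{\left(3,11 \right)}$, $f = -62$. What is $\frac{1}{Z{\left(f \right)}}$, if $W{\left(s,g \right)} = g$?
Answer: $- \frac{250}{3} \approx -83.333$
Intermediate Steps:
$z = \frac{2}{3}$ ($z = -3 + \frac{1}{3} \cdot 11 = -3 + \frac{11}{3} = \frac{2}{3} \approx 0.66667$)
$Z{\left(L \right)} = - \frac{3}{250}$ ($Z{\left(L \right)} = \frac{1}{\frac{2}{3} - 84} = \frac{1}{- \frac{250}{3}} = - \frac{3}{250}$)
$\frac{1}{Z{\left(f \right)}} = \frac{1}{- \frac{3}{250}} = - \frac{250}{3}$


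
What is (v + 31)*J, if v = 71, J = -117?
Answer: -11934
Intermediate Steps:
(v + 31)*J = (71 + 31)*(-117) = 102*(-117) = -11934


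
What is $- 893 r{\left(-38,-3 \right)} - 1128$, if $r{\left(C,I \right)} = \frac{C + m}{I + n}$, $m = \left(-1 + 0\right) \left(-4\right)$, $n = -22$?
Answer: $- \frac{58562}{25} \approx -2342.5$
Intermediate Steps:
$m = 4$ ($m = \left(-1\right) \left(-4\right) = 4$)
$r{\left(C,I \right)} = \frac{4 + C}{-22 + I}$ ($r{\left(C,I \right)} = \frac{C + 4}{I - 22} = \frac{4 + C}{-22 + I}$)
$- 893 r{\left(-38,-3 \right)} - 1128 = - 893 \frac{4 - 38}{-22 - 3} - 1128 = - 893 \frac{1}{-25} \left(-34\right) - 1128 = - 893 \left(\left(- \frac{1}{25}\right) \left(-34\right)\right) - 1128 = \left(-893\right) \frac{34}{25} - 1128 = - \frac{30362}{25} - 1128 = - \frac{58562}{25}$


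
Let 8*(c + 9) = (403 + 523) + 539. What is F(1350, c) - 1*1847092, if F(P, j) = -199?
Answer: -1847291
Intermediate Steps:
c = 1393/8 (c = -9 + ((403 + 523) + 539)/8 = -9 + (926 + 539)/8 = -9 + (⅛)*1465 = -9 + 1465/8 = 1393/8 ≈ 174.13)
F(1350, c) - 1*1847092 = -199 - 1*1847092 = -199 - 1847092 = -1847291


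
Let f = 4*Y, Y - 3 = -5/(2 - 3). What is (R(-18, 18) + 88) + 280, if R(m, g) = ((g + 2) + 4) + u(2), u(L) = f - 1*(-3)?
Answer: 427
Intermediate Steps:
Y = 8 (Y = 3 - 5/(2 - 3) = 3 - 5/(-1) = 3 - 5*(-1) = 3 + 5 = 8)
f = 32 (f = 4*8 = 32)
u(L) = 35 (u(L) = 32 - 1*(-3) = 32 + 3 = 35)
R(m, g) = 41 + g (R(m, g) = ((g + 2) + 4) + 35 = ((2 + g) + 4) + 35 = (6 + g) + 35 = 41 + g)
(R(-18, 18) + 88) + 280 = ((41 + 18) + 88) + 280 = (59 + 88) + 280 = 147 + 280 = 427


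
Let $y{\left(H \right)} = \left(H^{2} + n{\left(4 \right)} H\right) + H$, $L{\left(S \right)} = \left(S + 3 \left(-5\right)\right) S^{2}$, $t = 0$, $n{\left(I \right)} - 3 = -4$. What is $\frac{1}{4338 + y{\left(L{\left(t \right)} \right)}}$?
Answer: $\frac{1}{4338} \approx 0.00023052$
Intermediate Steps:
$n{\left(I \right)} = -1$ ($n{\left(I \right)} = 3 - 4 = -1$)
$L{\left(S \right)} = S^{2} \left(-15 + S\right)$ ($L{\left(S \right)} = \left(S - 15\right) S^{2} = \left(-15 + S\right) S^{2} = S^{2} \left(-15 + S\right)$)
$y{\left(H \right)} = H^{2}$ ($y{\left(H \right)} = \left(H^{2} - H\right) + H = H^{2}$)
$\frac{1}{4338 + y{\left(L{\left(t \right)} \right)}} = \frac{1}{4338 + \left(0^{2} \left(-15 + 0\right)\right)^{2}} = \frac{1}{4338 + \left(0 \left(-15\right)\right)^{2}} = \frac{1}{4338 + 0^{2}} = \frac{1}{4338 + 0} = \frac{1}{4338}$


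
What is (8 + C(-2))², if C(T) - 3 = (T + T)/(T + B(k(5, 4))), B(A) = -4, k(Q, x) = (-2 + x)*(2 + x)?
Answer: 1225/9 ≈ 136.11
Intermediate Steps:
C(T) = 3 + 2*T/(-4 + T) (C(T) = 3 + (T + T)/(T - 4) = 3 + (2*T)/(-4 + T) = 3 + 2*T/(-4 + T))
(8 + C(-2))² = (8 + (-12 + 5*(-2))/(-4 - 2))² = (8 + (-12 - 10)/(-6))² = (8 - ⅙*(-22))² = (8 + 11/3)² = (35/3)² = 1225/9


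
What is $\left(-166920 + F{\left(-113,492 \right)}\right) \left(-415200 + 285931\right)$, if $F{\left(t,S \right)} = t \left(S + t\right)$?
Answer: $27113784943$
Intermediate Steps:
$\left(-166920 + F{\left(-113,492 \right)}\right) \left(-415200 + 285931\right) = \left(-166920 - 113 \left(492 - 113\right)\right) \left(-415200 + 285931\right) = \left(-166920 - 42827\right) \left(-129269\right) = \left(-209747\right) \left(-129269\right) = 27113784943$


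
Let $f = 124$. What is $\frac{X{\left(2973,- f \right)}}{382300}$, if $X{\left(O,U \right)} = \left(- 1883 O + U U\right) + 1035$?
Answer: $- \frac{1395437}{95575} \approx -14.6$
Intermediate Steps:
$X{\left(O,U \right)} = 1035 + U^{2} - 1883 O$ ($X{\left(O,U \right)} = \left(- 1883 O + U^{2}\right) + 1035 = \left(U^{2} - 1883 O\right) + 1035 = 1035 + U^{2} - 1883 O$)
$\frac{X{\left(2973,- f \right)}}{382300} = \frac{1035 + \left(\left(-1\right) 124\right)^{2} - 5598159}{382300} = \left(1035 + \left(-124\right)^{2} - 5598159\right) \frac{1}{382300} = \left(1035 + 15376 - 5598159\right) \frac{1}{382300} = \left(-5581748\right) \frac{1}{382300} = - \frac{1395437}{95575}$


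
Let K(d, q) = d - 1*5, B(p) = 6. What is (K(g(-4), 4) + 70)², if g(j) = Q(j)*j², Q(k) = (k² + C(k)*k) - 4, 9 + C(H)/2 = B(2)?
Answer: 410881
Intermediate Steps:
C(H) = -6 (C(H) = -18 + 2*6 = -18 + 12 = -6)
Q(k) = -4 + k² - 6*k (Q(k) = (k² - 6*k) - 4 = -4 + k² - 6*k)
g(j) = j²*(-4 + j² - 6*j) (g(j) = (-4 + j² - 6*j)*j² = j²*(-4 + j² - 6*j))
K(d, q) = -5 + d (K(d, q) = d - 5 = -5 + d)
(K(g(-4), 4) + 70)² = ((-5 + (-4)²*(-4 + (-4)² - 6*(-4))) + 70)² = ((-5 + 16*(-4 + 16 + 24)) + 70)² = ((-5 + 16*36) + 70)² = ((-5 + 576) + 70)² = (571 + 70)² = 641² = 410881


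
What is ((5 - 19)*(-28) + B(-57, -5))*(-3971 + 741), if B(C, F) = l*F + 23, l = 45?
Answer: -613700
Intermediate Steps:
B(C, F) = 23 + 45*F (B(C, F) = 45*F + 23 = 23 + 45*F)
((5 - 19)*(-28) + B(-57, -5))*(-3971 + 741) = ((5 - 19)*(-28) + (23 + 45*(-5)))*(-3971 + 741) = (-14*(-28) + (23 - 225))*(-3230) = (392 - 202)*(-3230) = 190*(-3230) = -613700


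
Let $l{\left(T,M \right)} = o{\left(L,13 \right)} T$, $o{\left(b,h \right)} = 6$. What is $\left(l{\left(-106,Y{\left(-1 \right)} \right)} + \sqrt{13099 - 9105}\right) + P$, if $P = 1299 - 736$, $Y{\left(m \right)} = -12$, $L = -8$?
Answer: $-73 + \sqrt{3994} \approx -9.8019$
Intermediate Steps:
$P = 563$ ($P = 1299 - 736 = 563$)
$l{\left(T,M \right)} = 6 T$
$\left(l{\left(-106,Y{\left(-1 \right)} \right)} + \sqrt{13099 - 9105}\right) + P = \left(6 \left(-106\right) + \sqrt{13099 - 9105}\right) + 563 = \left(-636 + \sqrt{3994}\right) + 563 = -73 + \sqrt{3994}$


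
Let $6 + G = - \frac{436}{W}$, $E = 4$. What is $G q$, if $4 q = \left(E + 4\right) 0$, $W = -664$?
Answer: $0$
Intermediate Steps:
$q = 0$ ($q = \frac{\left(4 + 4\right) 0}{4} = \frac{8 \cdot 0}{4} = \frac{1}{4} \cdot 0 = 0$)
$G = - \frac{887}{166}$ ($G = -6 - \frac{436}{-664} = -6 - - \frac{109}{166} = -6 + \frac{109}{166} = - \frac{887}{166} \approx -5.3434$)
$G q = \left(- \frac{887}{166}\right) 0 = 0$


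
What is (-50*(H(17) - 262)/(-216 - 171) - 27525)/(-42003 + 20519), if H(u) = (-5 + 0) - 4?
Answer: 10665725/8314308 ≈ 1.2828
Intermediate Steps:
H(u) = -9 (H(u) = -5 - 4 = -9)
(-50*(H(17) - 262)/(-216 - 171) - 27525)/(-42003 + 20519) = (-50*(-9 - 262)/(-216 - 171) - 27525)/(-42003 + 20519) = (-(-13550)/(-387) - 27525)/(-21484) = (-(-13550)*(-1)/387 - 27525)*(-1/21484) = (-50*271/387 - 27525)*(-1/21484) = (-13550/387 - 27525)*(-1/21484) = -10665725/387*(-1/21484) = 10665725/8314308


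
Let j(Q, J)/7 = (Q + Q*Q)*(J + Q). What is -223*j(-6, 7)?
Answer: -46830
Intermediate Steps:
j(Q, J) = 7*(J + Q)*(Q + Q²) (j(Q, J) = 7*((Q + Q*Q)*(J + Q)) = 7*((Q + Q²)*(J + Q)) = 7*((J + Q)*(Q + Q²)) = 7*(J + Q)*(Q + Q²))
-223*j(-6, 7) = -1561*(-6)*(7 - 6 + (-6)² + 7*(-6)) = -1561*(-6)*(7 - 6 + 36 - 42) = -1561*(-6)*(-5) = -223*210 = -46830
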